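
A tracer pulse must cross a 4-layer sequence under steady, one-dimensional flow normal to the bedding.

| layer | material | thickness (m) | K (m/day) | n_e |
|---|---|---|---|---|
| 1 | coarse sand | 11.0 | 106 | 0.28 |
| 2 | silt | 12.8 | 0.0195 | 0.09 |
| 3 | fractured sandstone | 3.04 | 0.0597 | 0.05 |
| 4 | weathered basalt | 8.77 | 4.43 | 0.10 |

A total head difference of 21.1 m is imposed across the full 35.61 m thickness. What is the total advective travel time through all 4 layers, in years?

With flow normal to the layers, continuity requires the same specific discharge q through every layer.
Σ(b_i/K_i) = 11.0/106 + 12.8/0.0195 + 3.04/0.0597 + 8.77/4.43 = 709.4 d.
q = Δh / Σ(b_i/K_i) = 21.1 / 709.4 = 0.02974 m/day.
In each layer the seepage velocity is v_i = q/n_i, so the layer transit time is t_i = b_i·n_i / q:
  layer 1 (coarse sand): t_1 = 11.0 × 0.28 / 0.02974 = 103.6 d
  layer 2 (silt): t_2 = 12.8 × 0.09 / 0.02974 = 38.73 d
  layer 3 (fractured sandstone): t_3 = 3.04 × 0.05 / 0.02974 = 5.110 d
  layer 4 (weathered basalt): t_4 = 8.77 × 0.10 / 0.02974 = 29.49 d
Total t = Σ t_i = 176.9 days = 0.4843 years.

0.484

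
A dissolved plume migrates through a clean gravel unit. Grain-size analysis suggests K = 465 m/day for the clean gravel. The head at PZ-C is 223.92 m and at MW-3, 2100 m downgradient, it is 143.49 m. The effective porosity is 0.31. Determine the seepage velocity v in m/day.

57.5

Hydraulic gradient i = (223.92 − 143.49) / 2100 = 80.43 / 2100 = 0.03830.
Darcy flux q = K · i = 465.0 × 0.03830 = 17.81 m/day.
Seepage velocity v = q / n_e = 17.81 / 0.31 = 57.45 m/day.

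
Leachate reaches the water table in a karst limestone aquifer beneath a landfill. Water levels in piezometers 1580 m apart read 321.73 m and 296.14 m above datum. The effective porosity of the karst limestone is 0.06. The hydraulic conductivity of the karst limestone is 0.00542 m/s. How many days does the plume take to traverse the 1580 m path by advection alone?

Convert K: 0.00542 m/s × 86400 = 468.3 m/day.
Hydraulic gradient i = (321.73 − 296.14) / 1580 = 25.59 / 1580 = 0.01620.
Darcy flux q = K · i = 468.3 × 0.01620 = 7.584 m/day.
Seepage velocity v = q / n_e = 7.584 / 0.06 = 126.4 m/day.
Travel time t = L / v = 1580 / 126.4 = 12.50 days.

12.5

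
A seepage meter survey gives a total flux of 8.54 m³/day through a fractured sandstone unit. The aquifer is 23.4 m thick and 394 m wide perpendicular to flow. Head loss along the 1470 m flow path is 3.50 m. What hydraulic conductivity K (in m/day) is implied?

Cross-sectional area A = 394 × 23.4 = 9220 m².
Hydraulic gradient i = Δh / L = 3.50 / 1470 = 0.002381.
From Q = K·A·i, K = Q / (A·i) = 8.54 / (9220 × 0.002381) = 0.3890 m/day.

0.389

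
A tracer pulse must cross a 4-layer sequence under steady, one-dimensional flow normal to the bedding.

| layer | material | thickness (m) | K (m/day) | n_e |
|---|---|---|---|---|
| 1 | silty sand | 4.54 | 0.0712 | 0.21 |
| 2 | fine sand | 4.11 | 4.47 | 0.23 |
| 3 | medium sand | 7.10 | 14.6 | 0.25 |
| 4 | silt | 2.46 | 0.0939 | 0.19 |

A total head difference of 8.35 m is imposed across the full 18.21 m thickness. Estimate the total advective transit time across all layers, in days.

With flow normal to the layers, continuity requires the same specific discharge q through every layer.
Σ(b_i/K_i) = 4.54/0.0712 + 4.11/4.47 + 7.10/14.6 + 2.46/0.0939 = 91.37 d.
q = Δh / Σ(b_i/K_i) = 8.35 / 91.37 = 0.09139 m/day.
In each layer the seepage velocity is v_i = q/n_i, so the layer transit time is t_i = b_i·n_i / q:
  layer 1 (silty sand): t_1 = 4.54 × 0.21 / 0.09139 = 10.43 d
  layer 2 (fine sand): t_2 = 4.11 × 0.23 / 0.09139 = 10.34 d
  layer 3 (medium sand): t_3 = 7.10 × 0.25 / 0.09139 = 19.42 d
  layer 4 (silt): t_4 = 2.46 × 0.19 / 0.09139 = 5.114 d
Total t = Σ t_i = 45.31 days.

45.3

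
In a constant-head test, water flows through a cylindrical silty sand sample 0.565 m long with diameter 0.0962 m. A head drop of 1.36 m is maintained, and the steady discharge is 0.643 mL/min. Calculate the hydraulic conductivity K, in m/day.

Cross-sectional area A = π·(d/2)² = π × (0.0962/2)² = 0.007268 m².
Convert discharge: 0.643 mL/min = 1.072e-08 m³/s.
Darcy's law rearranged: K = Q·L / (A·Δh) = 1.072e-08 × 0.565 / (0.007268 × 1.36) = 6.125e-07 m/s = 0.05292 m/day.

0.0529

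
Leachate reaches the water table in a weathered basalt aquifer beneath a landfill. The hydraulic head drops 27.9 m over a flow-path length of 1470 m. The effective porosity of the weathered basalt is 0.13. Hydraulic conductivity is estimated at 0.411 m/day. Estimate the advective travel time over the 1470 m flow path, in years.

Hydraulic gradient i = Δh / L = 27.9 / 1470 = 0.01898.
Darcy flux q = K · i = 0.4110 × 0.01898 = 0.007801 m/day.
Seepage velocity v = q / n_e = 0.007801 / 0.13 = 0.06000 m/day.
Travel time t = L / v = 1470 / 0.06000 = 24498 days = 67.07 years.

67.1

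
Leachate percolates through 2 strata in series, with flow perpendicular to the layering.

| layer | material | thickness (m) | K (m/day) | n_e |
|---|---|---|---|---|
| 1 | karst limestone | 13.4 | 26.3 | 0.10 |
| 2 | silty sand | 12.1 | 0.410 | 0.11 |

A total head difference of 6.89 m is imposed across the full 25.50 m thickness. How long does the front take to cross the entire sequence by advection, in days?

11.6

With flow normal to the layers, continuity requires the same specific discharge q through every layer.
Σ(b_i/K_i) = 13.4/26.3 + 12.1/0.410 = 30.02 d.
q = Δh / Σ(b_i/K_i) = 6.89 / 30.02 = 0.2295 m/day.
In each layer the seepage velocity is v_i = q/n_i, so the layer transit time is t_i = b_i·n_i / q:
  layer 1 (karst limestone): t_1 = 13.4 × 0.10 / 0.2295 = 5.839 d
  layer 2 (silty sand): t_2 = 12.1 × 0.11 / 0.2295 = 5.800 d
Total t = Σ t_i = 11.64 days.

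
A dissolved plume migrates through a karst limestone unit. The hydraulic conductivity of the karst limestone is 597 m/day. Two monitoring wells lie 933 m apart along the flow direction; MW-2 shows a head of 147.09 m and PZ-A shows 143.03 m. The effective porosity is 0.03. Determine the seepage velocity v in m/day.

86.6

Hydraulic gradient i = (147.09 − 143.03) / 933 = 4.06 / 933 = 0.004352.
Darcy flux q = K · i = 597.0 × 0.004352 = 2.598 m/day.
Seepage velocity v = q / n_e = 2.598 / 0.03 = 86.60 m/day.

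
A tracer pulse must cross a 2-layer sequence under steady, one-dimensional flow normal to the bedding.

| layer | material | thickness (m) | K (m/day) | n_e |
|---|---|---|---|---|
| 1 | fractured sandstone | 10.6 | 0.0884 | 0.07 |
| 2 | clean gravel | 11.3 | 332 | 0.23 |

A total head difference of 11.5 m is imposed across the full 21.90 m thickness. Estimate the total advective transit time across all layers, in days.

With flow normal to the layers, continuity requires the same specific discharge q through every layer.
Σ(b_i/K_i) = 10.6/0.0884 + 11.3/332 = 119.9 d.
q = Δh / Σ(b_i/K_i) = 11.5 / 119.9 = 0.09588 m/day.
In each layer the seepage velocity is v_i = q/n_i, so the layer transit time is t_i = b_i·n_i / q:
  layer 1 (fractured sandstone): t_1 = 10.6 × 0.07 / 0.09588 = 7.739 d
  layer 2 (clean gravel): t_2 = 11.3 × 0.23 / 0.09588 = 27.11 d
Total t = Σ t_i = 34.85 days.

34.8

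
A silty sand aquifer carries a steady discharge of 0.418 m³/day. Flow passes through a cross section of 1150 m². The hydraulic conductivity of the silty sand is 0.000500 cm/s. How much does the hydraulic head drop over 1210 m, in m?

Convert K: 0.000500 cm/s × 864 = 0.4320 m/day.
From Q = K·A·i, i = Q / (K·A) = 0.418 / (0.4320 × 1150) = 0.0008414.
Head loss Δh = i · L = 0.0008414 × 1210 = 1.018 m.

1.02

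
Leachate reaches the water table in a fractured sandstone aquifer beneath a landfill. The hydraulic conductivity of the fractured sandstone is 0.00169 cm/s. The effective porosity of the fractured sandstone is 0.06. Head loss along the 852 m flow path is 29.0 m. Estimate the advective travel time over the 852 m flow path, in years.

Convert K: 0.00169 cm/s × 864 = 1.460 m/day.
Hydraulic gradient i = Δh / L = 29.0 / 852 = 0.03404.
Darcy flux q = K · i = 1.460 × 0.03404 = 0.04970 m/day.
Seepage velocity v = q / n_e = 0.04970 / 0.06 = 0.8283 m/day.
Travel time t = L / v = 852 / 0.8283 = 1029 days = 2.816 years.

2.82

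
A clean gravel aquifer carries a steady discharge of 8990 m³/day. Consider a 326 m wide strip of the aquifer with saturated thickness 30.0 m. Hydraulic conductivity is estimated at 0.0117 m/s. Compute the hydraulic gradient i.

0.000909

Convert K: 0.0117 m/s × 86400 = 1011 m/day.
Cross-sectional area A = 326 × 30.0 = 9780 m².
From Q = K·A·i, i = Q / (K·A) = 8990 / (1011 × 9780) = 0.0009093.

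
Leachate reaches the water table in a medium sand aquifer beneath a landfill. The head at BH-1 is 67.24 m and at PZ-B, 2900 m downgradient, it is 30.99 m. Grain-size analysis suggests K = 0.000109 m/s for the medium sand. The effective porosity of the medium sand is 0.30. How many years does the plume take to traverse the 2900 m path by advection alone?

Convert K: 0.000109 m/s × 86400 = 9.418 m/day.
Hydraulic gradient i = (67.24 − 30.99) / 2900 = 36.25 / 2900 = 0.01250.
Darcy flux q = K · i = 9.418 × 0.01250 = 0.1177 m/day.
Seepage velocity v = q / n_e = 0.1177 / 0.30 = 0.3924 m/day.
Travel time t = L / v = 2900 / 0.3924 = 7390 days = 20.23 years.

20.2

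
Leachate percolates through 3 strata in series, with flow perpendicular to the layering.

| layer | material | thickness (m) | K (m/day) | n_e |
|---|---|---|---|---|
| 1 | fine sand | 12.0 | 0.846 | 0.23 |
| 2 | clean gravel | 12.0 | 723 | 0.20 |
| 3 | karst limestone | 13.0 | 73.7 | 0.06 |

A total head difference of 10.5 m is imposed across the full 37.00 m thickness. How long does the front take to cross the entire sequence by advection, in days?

With flow normal to the layers, continuity requires the same specific discharge q through every layer.
Σ(b_i/K_i) = 12.0/0.846 + 12.0/723 + 13.0/73.7 = 14.38 d.
q = Δh / Σ(b_i/K_i) = 10.5 / 14.38 = 0.7303 m/day.
In each layer the seepage velocity is v_i = q/n_i, so the layer transit time is t_i = b_i·n_i / q:
  layer 1 (fine sand): t_1 = 12.0 × 0.23 / 0.7303 = 3.779 d
  layer 2 (clean gravel): t_2 = 12.0 × 0.20 / 0.7303 = 3.286 d
  layer 3 (karst limestone): t_3 = 13.0 × 0.06 / 0.7303 = 1.068 d
Total t = Σ t_i = 8.133 days.

8.13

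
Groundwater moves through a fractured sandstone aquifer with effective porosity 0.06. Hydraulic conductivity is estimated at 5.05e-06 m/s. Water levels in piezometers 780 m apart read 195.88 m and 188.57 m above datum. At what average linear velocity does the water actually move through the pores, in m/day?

Convert K: 5.05e-06 m/s × 86400 = 0.4363 m/day.
Hydraulic gradient i = (195.88 − 188.57) / 780 = 7.31 / 780 = 0.009372.
Darcy flux q = K · i = 0.4363 × 0.009372 = 0.004089 m/day.
Seepage velocity v = q / n_e = 0.004089 / 0.06 = 0.06815 m/day.

0.0682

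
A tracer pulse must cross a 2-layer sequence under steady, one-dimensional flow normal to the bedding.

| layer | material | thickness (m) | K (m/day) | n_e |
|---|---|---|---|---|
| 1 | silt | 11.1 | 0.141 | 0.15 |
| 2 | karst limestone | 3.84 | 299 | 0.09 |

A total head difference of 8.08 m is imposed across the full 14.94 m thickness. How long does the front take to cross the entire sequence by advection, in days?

19.6

With flow normal to the layers, continuity requires the same specific discharge q through every layer.
Σ(b_i/K_i) = 11.1/0.141 + 3.84/299 = 78.74 d.
q = Δh / Σ(b_i/K_i) = 8.08 / 78.74 = 0.1026 m/day.
In each layer the seepage velocity is v_i = q/n_i, so the layer transit time is t_i = b_i·n_i / q:
  layer 1 (silt): t_1 = 11.1 × 0.15 / 0.1026 = 16.22 d
  layer 2 (karst limestone): t_2 = 3.84 × 0.09 / 0.1026 = 3.368 d
Total t = Σ t_i = 19.59 days.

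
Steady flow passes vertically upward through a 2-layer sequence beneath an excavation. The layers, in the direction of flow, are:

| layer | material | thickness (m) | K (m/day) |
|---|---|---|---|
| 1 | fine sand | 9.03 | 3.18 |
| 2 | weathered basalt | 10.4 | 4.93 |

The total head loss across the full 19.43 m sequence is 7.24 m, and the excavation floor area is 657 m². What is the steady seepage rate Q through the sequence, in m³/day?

Flow is perpendicular to layering, so the layers act in series and the equivalent K is the thickness-weighted harmonic mean.
Total thickness L = 9.03 + 10.4 = 19.43 m.
Σ(b_i/K_i) = 9.03/3.18 + 10.4/4.93 = 4.949 d.
K_eq = L / Σ(b_i/K_i) = 19.43 / 4.949 = 3.926 m/day.
Q = K_eq · A · (Δh/L) = 3.926 × 657 × (7.24/19.43) = 961.1 m³/day.

961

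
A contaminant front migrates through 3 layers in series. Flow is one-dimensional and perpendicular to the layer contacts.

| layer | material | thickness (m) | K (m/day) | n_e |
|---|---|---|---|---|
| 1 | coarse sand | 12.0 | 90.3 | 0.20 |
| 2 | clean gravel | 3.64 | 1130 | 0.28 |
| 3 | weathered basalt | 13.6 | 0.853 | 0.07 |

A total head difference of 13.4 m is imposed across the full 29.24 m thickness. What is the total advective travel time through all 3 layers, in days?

With flow normal to the layers, continuity requires the same specific discharge q through every layer.
Σ(b_i/K_i) = 12.0/90.3 + 3.64/1130 + 13.6/0.853 = 16.08 d.
q = Δh / Σ(b_i/K_i) = 13.4 / 16.08 = 0.8333 m/day.
In each layer the seepage velocity is v_i = q/n_i, so the layer transit time is t_i = b_i·n_i / q:
  layer 1 (coarse sand): t_1 = 12.0 × 0.20 / 0.8333 = 2.880 d
  layer 2 (clean gravel): t_2 = 3.64 × 0.28 / 0.8333 = 1.223 d
  layer 3 (weathered basalt): t_3 = 13.6 × 0.07 / 0.8333 = 1.142 d
Total t = Σ t_i = 5.245 days.

5.25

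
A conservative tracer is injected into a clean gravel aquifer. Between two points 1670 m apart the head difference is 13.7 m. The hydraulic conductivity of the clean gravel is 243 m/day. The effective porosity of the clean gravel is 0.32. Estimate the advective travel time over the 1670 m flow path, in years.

Hydraulic gradient i = Δh / L = 13.7 / 1670 = 0.008204.
Darcy flux q = K · i = 243.0 × 0.008204 = 1.993 m/day.
Seepage velocity v = q / n_e = 1.993 / 0.32 = 6.230 m/day.
Travel time t = L / v = 1670 / 6.230 = 268.1 days = 0.7339 years.

0.734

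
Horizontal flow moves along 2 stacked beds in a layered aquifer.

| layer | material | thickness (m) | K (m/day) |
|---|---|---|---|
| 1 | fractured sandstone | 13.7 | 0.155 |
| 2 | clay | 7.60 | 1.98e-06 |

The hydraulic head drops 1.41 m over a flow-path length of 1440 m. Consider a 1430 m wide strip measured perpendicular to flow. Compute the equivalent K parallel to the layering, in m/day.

0.0997

Flow is parallel to layering, so each bed carries its own Darcy discharge and the transmissivities add.
Σ(K_i·b_i) = 0.155×13.7 + 1.98e-06×7.60 = 2.124 m²/day.
Total thickness b = 21.30 m, so K_eq = Σ(K_i·b_i)/b = 0.09970 m/day.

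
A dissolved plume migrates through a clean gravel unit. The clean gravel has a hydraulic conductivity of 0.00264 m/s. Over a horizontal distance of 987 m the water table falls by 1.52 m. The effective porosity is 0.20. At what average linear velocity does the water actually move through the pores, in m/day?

1.76

Convert K: 0.00264 m/s × 86400 = 228.1 m/day.
Hydraulic gradient i = Δh / L = 1.52 / 987 = 0.001540.
Darcy flux q = K · i = 228.1 × 0.001540 = 0.3513 m/day.
Seepage velocity v = q / n_e = 0.3513 / 0.20 = 1.756 m/day.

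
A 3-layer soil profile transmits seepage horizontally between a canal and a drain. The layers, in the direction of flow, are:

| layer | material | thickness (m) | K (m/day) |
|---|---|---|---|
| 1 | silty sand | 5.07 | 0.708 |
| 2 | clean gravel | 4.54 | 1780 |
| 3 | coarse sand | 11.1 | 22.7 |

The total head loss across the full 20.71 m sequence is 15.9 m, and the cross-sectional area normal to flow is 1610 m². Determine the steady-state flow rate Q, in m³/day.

Flow is perpendicular to layering, so the layers act in series and the equivalent K is the thickness-weighted harmonic mean.
Total thickness L = 5.07 + 4.54 + 11.1 = 20.71 m.
Σ(b_i/K_i) = 5.07/0.708 + 4.54/1780 + 11.1/22.7 = 7.653 d.
K_eq = L / Σ(b_i/K_i) = 20.71 / 7.653 = 2.706 m/day.
Q = K_eq · A · (Δh/L) = 2.706 × 1610 × (15.9/20.71) = 3345 m³/day.

3350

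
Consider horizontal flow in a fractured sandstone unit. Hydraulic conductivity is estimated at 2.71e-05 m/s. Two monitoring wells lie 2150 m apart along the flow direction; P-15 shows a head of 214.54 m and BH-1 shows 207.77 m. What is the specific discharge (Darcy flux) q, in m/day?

0.00737

Convert K: 2.71e-05 m/s × 86400 = 2.341 m/day.
Hydraulic gradient i = (214.54 − 207.77) / 2150 = 6.77 / 2150 = 0.003149.
Specific discharge q = K · i = 2.341 × 0.003149 = 0.007373 m/day.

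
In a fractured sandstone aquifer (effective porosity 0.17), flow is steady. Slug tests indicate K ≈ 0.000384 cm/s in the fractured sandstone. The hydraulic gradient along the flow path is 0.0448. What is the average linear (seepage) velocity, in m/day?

Convert K: 0.000384 cm/s × 864 = 0.3318 m/day.
Hydraulic gradient i = 0.0448.
Darcy flux q = K · i = 0.3318 × 0.04480 = 0.01486 m/day.
Seepage velocity v = q / n_e = 0.01486 / 0.17 = 0.08743 m/day.

0.0874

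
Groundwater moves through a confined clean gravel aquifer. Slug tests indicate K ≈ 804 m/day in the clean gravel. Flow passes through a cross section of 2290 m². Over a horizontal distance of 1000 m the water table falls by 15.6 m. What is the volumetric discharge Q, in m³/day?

28700

Hydraulic gradient i = Δh / L = 15.6 / 1000 = 0.01560.
Darcy's law: Q = K · A · i = 804.0 × 2290 × 0.01560 = 28722 m³/day.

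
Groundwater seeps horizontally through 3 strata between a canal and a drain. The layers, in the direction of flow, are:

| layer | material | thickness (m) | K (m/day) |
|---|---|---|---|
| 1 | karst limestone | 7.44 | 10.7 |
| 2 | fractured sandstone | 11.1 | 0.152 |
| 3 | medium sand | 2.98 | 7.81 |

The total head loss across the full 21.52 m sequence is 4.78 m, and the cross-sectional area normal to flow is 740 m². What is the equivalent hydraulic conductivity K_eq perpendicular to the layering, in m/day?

Flow is perpendicular to layering, so the layers act in series and the equivalent K is the thickness-weighted harmonic mean.
Total thickness L = 7.44 + 11.1 + 2.98 = 21.52 m.
Σ(b_i/K_i) = 7.44/10.7 + 11.1/0.152 + 2.98/7.81 = 74.10 d.
K_eq = L / Σ(b_i/K_i) = 21.52 / 74.10 = 0.2904 m/day.

0.290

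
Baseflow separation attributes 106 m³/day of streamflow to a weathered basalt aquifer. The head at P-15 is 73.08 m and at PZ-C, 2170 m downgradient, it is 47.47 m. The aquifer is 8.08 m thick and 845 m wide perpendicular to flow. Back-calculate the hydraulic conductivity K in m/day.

Cross-sectional area A = 845 × 8.08 = 6828 m².
Hydraulic gradient i = (73.08 − 47.47) / 2170 = 25.61 / 2170 = 0.01180.
From Q = K·A·i, K = Q / (A·i) = 106 / (6828 × 0.01180) = 1.315 m/day.

1.32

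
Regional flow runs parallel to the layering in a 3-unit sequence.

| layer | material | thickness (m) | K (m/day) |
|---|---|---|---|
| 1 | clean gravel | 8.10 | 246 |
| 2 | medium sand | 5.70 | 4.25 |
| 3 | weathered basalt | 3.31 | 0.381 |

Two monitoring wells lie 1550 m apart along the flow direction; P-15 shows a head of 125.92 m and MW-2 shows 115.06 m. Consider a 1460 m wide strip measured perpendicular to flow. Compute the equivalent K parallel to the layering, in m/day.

Flow is parallel to layering, so each bed carries its own Darcy discharge and the transmissivities add.
Σ(K_i·b_i) = 246×8.10 + 4.25×5.70 + 0.381×3.31 = 2018 m²/day.
Total thickness b = 17.11 m, so K_eq = Σ(K_i·b_i)/b = 117.9 m/day.

118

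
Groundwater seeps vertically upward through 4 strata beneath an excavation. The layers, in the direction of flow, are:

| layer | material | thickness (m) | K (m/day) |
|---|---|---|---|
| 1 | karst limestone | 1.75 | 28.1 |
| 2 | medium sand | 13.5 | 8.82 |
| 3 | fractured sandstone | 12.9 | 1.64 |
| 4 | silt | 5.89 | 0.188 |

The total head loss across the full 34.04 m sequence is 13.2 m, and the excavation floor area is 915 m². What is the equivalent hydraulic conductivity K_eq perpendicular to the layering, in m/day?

Flow is perpendicular to layering, so the layers act in series and the equivalent K is the thickness-weighted harmonic mean.
Total thickness L = 1.75 + 13.5 + 12.9 + 5.89 = 34.04 m.
Σ(b_i/K_i) = 1.75/28.1 + 13.5/8.82 + 12.9/1.64 + 5.89/0.188 = 40.79 d.
K_eq = L / Σ(b_i/K_i) = 34.04 / 40.79 = 0.8345 m/day.

0.835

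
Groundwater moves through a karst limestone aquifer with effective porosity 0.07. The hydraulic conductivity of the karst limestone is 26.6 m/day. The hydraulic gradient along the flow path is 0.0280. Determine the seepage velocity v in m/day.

Hydraulic gradient i = 0.0280.
Darcy flux q = K · i = 26.60 × 0.02800 = 0.7448 m/day.
Seepage velocity v = q / n_e = 0.7448 / 0.07 = 10.64 m/day.

10.6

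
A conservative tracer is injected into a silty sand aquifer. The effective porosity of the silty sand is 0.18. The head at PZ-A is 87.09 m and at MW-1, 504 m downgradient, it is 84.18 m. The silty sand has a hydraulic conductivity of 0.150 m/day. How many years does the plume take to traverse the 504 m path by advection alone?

Hydraulic gradient i = (87.09 − 84.18) / 504 = 2.91 / 504 = 0.005774.
Darcy flux q = K · i = 0.1500 × 0.005774 = 0.0008661 m/day.
Seepage velocity v = q / n_e = 0.0008661 / 0.18 = 0.004812 m/day.
Travel time t = L / v = 504 / 0.004812 = 1.047e+05 days = 286.8 years.

287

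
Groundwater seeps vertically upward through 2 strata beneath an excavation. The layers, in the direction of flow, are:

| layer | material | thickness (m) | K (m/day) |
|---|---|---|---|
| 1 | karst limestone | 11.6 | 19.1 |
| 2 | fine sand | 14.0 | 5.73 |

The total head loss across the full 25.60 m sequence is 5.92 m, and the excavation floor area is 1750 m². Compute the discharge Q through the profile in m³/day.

3400

Flow is perpendicular to layering, so the layers act in series and the equivalent K is the thickness-weighted harmonic mean.
Total thickness L = 11.6 + 14.0 = 25.60 m.
Σ(b_i/K_i) = 11.6/19.1 + 14.0/5.73 = 3.051 d.
K_eq = L / Σ(b_i/K_i) = 25.60 / 3.051 = 8.392 m/day.
Q = K_eq · A · (Δh/L) = 8.392 × 1750 × (5.92/25.60) = 3396 m³/day.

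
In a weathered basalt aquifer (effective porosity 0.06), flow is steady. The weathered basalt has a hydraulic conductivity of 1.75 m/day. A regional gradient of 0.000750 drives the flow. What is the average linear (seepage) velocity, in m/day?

0.0219

Hydraulic gradient i = 0.000750.
Darcy flux q = K · i = 1.750 × 0.0007500 = 0.001313 m/day.
Seepage velocity v = q / n_e = 0.001313 / 0.06 = 0.02188 m/day.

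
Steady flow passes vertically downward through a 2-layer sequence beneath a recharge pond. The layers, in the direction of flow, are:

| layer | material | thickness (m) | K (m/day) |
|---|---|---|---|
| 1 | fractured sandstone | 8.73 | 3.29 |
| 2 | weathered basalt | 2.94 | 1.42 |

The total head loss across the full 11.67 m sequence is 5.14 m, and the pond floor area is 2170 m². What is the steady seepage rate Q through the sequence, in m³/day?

2360

Flow is perpendicular to layering, so the layers act in series and the equivalent K is the thickness-weighted harmonic mean.
Total thickness L = 8.73 + 2.94 = 11.67 m.
Σ(b_i/K_i) = 8.73/3.29 + 2.94/1.42 = 4.724 d.
K_eq = L / Σ(b_i/K_i) = 11.67 / 4.724 = 2.470 m/day.
Q = K_eq · A · (Δh/L) = 2.470 × 2170 × (5.14/11.67) = 2361 m³/day.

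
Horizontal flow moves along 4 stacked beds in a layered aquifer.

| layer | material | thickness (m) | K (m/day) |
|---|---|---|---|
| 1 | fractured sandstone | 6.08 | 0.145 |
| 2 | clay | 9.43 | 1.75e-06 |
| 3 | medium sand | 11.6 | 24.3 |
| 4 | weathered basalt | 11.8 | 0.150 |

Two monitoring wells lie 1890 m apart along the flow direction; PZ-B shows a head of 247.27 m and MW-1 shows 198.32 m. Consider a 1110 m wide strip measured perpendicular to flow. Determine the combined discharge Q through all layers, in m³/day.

Flow is parallel to layering, so each bed carries its own Darcy discharge and the transmissivities add.
Σ(K_i·b_i) = 0.145×6.08 + 1.75e-06×9.43 + 24.3×11.6 + 0.150×11.8 = 284.5 m²/day.
Hydraulic gradient i = (247.27 − 198.32) / 1890 = 48.95 / 1890 = 0.02590.
Q = Σ(K_i·b_i) · W · i = 284.5 × 1110 × 0.02590 = 8180 m³/day.

8180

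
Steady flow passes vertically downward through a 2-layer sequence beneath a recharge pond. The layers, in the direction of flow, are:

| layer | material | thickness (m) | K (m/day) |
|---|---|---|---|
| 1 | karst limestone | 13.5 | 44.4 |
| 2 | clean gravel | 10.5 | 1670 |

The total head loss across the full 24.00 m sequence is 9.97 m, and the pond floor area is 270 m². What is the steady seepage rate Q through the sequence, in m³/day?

8670

Flow is perpendicular to layering, so the layers act in series and the equivalent K is the thickness-weighted harmonic mean.
Total thickness L = 13.5 + 10.5 = 24.00 m.
Σ(b_i/K_i) = 13.5/44.4 + 10.5/1670 = 0.3103 d.
K_eq = L / Σ(b_i/K_i) = 24.00 / 0.3103 = 77.33 m/day.
Q = K_eq · A · (Δh/L) = 77.33 × 270 × (9.97/24.00) = 8674 m³/day.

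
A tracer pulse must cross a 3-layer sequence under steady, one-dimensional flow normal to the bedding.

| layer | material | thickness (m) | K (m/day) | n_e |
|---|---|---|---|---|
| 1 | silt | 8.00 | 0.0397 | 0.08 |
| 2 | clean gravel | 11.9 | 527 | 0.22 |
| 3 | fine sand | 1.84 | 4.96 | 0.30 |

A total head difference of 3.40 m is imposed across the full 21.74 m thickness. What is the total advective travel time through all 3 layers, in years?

0.619

With flow normal to the layers, continuity requires the same specific discharge q through every layer.
Σ(b_i/K_i) = 8.00/0.0397 + 11.9/527 + 1.84/4.96 = 201.9 d.
q = Δh / Σ(b_i/K_i) = 3.40 / 201.9 = 0.01684 m/day.
In each layer the seepage velocity is v_i = q/n_i, so the layer transit time is t_i = b_i·n_i / q:
  layer 1 (silt): t_1 = 8.00 × 0.08 / 0.01684 = 38.01 d
  layer 2 (clean gravel): t_2 = 11.9 × 0.22 / 0.01684 = 155.5 d
  layer 3 (fine sand): t_3 = 1.84 × 0.30 / 0.01684 = 32.78 d
Total t = Σ t_i = 226.3 days = 0.6194 years.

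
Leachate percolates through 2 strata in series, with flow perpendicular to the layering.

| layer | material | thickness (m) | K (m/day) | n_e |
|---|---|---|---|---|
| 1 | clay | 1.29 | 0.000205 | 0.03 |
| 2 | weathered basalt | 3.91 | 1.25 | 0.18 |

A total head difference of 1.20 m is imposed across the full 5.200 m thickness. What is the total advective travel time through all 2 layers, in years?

With flow normal to the layers, continuity requires the same specific discharge q through every layer.
Σ(b_i/K_i) = 1.29/0.000205 + 3.91/1.25 = 6296 d.
q = Δh / Σ(b_i/K_i) = 1.20 / 6296 = 0.0001906 m/day.
In each layer the seepage velocity is v_i = q/n_i, so the layer transit time is t_i = b_i·n_i / q:
  layer 1 (clay): t_1 = 1.29 × 0.03 / 0.0001906 = 203.0 d
  layer 2 (weathered basalt): t_2 = 3.91 × 0.18 / 0.0001906 = 3692 d
Total t = Σ t_i = 3896 days = 10.67 years.

10.7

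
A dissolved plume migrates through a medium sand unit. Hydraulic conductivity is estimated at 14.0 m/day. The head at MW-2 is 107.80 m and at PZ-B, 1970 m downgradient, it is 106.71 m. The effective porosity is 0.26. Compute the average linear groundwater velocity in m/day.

Hydraulic gradient i = (107.80 − 106.71) / 1970 = 1.09 / 1970 = 0.0005533.
Darcy flux q = K · i = 14.00 × 0.0005533 = 0.007746 m/day.
Seepage velocity v = q / n_e = 0.007746 / 0.26 = 0.02979 m/day.

0.0298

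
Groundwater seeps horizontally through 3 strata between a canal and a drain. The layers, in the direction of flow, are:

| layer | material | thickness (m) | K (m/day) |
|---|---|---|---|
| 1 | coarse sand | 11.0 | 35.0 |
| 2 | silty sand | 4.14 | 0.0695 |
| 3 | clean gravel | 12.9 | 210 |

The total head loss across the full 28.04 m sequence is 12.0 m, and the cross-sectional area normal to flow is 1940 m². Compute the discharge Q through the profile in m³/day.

Flow is perpendicular to layering, so the layers act in series and the equivalent K is the thickness-weighted harmonic mean.
Total thickness L = 11.0 + 4.14 + 12.9 = 28.04 m.
Σ(b_i/K_i) = 11.0/35.0 + 4.14/0.0695 + 12.9/210 = 59.94 d.
K_eq = L / Σ(b_i/K_i) = 28.04 / 59.94 = 0.4678 m/day.
Q = K_eq · A · (Δh/L) = 0.4678 × 1940 × (12.0/28.04) = 388.4 m³/day.

388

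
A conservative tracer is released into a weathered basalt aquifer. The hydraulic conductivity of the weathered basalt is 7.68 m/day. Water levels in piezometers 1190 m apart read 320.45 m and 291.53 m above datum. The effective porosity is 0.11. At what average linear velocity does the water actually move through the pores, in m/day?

1.70

Hydraulic gradient i = (320.45 − 291.53) / 1190 = 28.92 / 1190 = 0.02430.
Darcy flux q = K · i = 7.680 × 0.02430 = 0.1866 m/day.
Seepage velocity v = q / n_e = 0.1866 / 0.11 = 1.697 m/day.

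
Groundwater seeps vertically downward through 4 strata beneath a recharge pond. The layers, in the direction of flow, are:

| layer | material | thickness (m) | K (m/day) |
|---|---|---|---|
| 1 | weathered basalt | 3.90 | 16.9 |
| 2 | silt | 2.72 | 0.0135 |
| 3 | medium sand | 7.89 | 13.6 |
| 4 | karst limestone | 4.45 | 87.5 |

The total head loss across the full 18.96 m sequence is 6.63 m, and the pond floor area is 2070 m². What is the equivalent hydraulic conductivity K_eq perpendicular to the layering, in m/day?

0.0937

Flow is perpendicular to layering, so the layers act in series and the equivalent K is the thickness-weighted harmonic mean.
Total thickness L = 3.90 + 2.72 + 7.89 + 4.45 = 18.96 m.
Σ(b_i/K_i) = 3.90/16.9 + 2.72/0.0135 + 7.89/13.6 + 4.45/87.5 = 202.3 d.
K_eq = L / Σ(b_i/K_i) = 18.96 / 202.3 = 0.09370 m/day.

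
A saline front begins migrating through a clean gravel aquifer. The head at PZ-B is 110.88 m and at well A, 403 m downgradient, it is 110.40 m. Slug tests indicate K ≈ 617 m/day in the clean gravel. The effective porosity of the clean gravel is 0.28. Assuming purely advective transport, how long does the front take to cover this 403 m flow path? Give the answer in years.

Hydraulic gradient i = (110.88 − 110.40) / 403 = 0.48 / 403 = 0.001191.
Darcy flux q = K · i = 617.0 × 0.001191 = 0.7349 m/day.
Seepage velocity v = q / n_e = 0.7349 / 0.28 = 2.625 m/day.
Travel time t = L / v = 403 / 2.625 = 153.5 days = 0.4204 years.

0.420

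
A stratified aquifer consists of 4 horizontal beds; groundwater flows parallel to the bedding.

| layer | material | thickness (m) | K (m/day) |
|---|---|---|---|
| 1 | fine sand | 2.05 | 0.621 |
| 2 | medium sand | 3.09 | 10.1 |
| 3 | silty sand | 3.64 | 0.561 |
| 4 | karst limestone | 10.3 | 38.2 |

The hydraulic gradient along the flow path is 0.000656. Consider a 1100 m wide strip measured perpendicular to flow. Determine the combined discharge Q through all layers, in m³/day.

Flow is parallel to layering, so each bed carries its own Darcy discharge and the transmissivities add.
Σ(K_i·b_i) = 0.621×2.05 + 10.1×3.09 + 0.561×3.64 + 38.2×10.3 = 428.0 m²/day.
Hydraulic gradient i = 0.000656.
Q = Σ(K_i·b_i) · W · i = 428.0 × 1100 × 0.0006560 = 308.8 m³/day.

309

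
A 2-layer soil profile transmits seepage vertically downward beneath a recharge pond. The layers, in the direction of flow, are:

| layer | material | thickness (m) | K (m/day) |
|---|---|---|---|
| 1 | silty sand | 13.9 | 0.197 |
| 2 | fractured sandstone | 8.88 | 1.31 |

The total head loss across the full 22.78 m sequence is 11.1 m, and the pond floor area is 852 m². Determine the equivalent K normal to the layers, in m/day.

Flow is perpendicular to layering, so the layers act in series and the equivalent K is the thickness-weighted harmonic mean.
Total thickness L = 13.9 + 8.88 = 22.78 m.
Σ(b_i/K_i) = 13.9/0.197 + 8.88/1.31 = 77.34 d.
K_eq = L / Σ(b_i/K_i) = 22.78 / 77.34 = 0.2946 m/day.

0.295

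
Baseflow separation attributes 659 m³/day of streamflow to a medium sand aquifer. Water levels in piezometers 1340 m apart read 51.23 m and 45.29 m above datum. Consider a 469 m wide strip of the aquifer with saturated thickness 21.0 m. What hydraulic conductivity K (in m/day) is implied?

Cross-sectional area A = 469 × 21.0 = 9849 m².
Hydraulic gradient i = (51.23 − 45.29) / 1340 = 5.94 / 1340 = 0.004433.
From Q = K·A·i, K = Q / (A·i) = 659 / (9849 × 0.004433) = 15.09 m/day.

15.1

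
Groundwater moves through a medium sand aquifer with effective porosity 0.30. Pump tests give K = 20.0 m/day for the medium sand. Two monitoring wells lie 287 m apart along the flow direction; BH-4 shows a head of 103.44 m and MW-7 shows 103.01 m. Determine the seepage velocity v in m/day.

Hydraulic gradient i = (103.44 − 103.01) / 287 = 0.43 / 287 = 0.001498.
Darcy flux q = K · i = 20.00 × 0.001498 = 0.02997 m/day.
Seepage velocity v = q / n_e = 0.02997 / 0.30 = 0.09988 m/day.

0.0999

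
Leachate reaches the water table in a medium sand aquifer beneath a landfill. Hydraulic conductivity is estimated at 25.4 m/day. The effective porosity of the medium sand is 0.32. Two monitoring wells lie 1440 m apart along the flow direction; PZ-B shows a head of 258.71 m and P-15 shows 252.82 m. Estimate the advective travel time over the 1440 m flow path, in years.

12.1

Hydraulic gradient i = (258.71 − 252.82) / 1440 = 5.89 / 1440 = 0.004090.
Darcy flux q = K · i = 25.40 × 0.004090 = 0.1039 m/day.
Seepage velocity v = q / n_e = 0.1039 / 0.32 = 0.3247 m/day.
Travel time t = L / v = 1440 / 0.3247 = 4435 days = 12.14 years.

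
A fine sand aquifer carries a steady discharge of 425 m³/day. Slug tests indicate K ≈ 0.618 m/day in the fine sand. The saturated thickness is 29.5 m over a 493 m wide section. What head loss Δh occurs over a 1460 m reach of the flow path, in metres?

69.0

Cross-sectional area A = 493 × 29.5 = 14544 m².
From Q = K·A·i, i = Q / (K·A) = 425 / (0.6180 × 14544) = 0.04729.
Head loss Δh = i · L = 0.04729 × 1460 = 69.04 m.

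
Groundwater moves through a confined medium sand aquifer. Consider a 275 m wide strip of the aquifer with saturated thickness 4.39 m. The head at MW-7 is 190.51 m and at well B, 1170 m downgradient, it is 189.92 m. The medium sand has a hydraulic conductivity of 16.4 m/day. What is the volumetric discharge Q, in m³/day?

Cross-sectional area A = 275 × 4.39 = 1207 m².
Hydraulic gradient i = (190.51 − 189.92) / 1170 = 0.59 / 1170 = 0.0005043.
Darcy's law: Q = K · A · i = 16.40 × 1207 × 0.0005043 = 9.984 m³/day.

9.98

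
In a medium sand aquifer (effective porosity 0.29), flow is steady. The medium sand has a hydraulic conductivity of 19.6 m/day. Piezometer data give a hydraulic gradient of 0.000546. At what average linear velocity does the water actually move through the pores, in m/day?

0.0369

Hydraulic gradient i = 0.000546.
Darcy flux q = K · i = 19.60 × 0.0005460 = 0.01070 m/day.
Seepage velocity v = q / n_e = 0.01070 / 0.29 = 0.03690 m/day.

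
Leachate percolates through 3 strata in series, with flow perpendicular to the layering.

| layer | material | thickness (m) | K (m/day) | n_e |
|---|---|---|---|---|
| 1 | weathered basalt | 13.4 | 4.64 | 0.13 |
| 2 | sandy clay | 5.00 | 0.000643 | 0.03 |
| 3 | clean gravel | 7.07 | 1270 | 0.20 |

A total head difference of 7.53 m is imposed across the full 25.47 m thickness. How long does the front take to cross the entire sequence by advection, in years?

9.35

With flow normal to the layers, continuity requires the same specific discharge q through every layer.
Σ(b_i/K_i) = 13.4/4.64 + 5.00/0.000643 + 7.07/1270 = 7779 d.
q = Δh / Σ(b_i/K_i) = 7.53 / 7779 = 0.0009680 m/day.
In each layer the seepage velocity is v_i = q/n_i, so the layer transit time is t_i = b_i·n_i / q:
  layer 1 (weathered basalt): t_1 = 13.4 × 0.13 / 0.0009680 = 1800 d
  layer 2 (sandy clay): t_2 = 5.00 × 0.03 / 0.0009680 = 155.0 d
  layer 3 (clean gravel): t_3 = 7.07 × 0.20 / 0.0009680 = 1461 d
Total t = Σ t_i = 3415 days = 9.351 years.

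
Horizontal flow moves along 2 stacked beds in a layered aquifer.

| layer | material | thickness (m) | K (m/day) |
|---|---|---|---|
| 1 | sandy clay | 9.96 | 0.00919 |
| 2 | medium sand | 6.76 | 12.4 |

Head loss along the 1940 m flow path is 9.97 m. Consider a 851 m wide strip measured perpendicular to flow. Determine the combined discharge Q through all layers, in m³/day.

367

Flow is parallel to layering, so each bed carries its own Darcy discharge and the transmissivities add.
Σ(K_i·b_i) = 0.00919×9.96 + 12.4×6.76 = 83.92 m²/day.
Hydraulic gradient i = Δh / L = 9.97 / 1940 = 0.005139.
Q = Σ(K_i·b_i) · W · i = 83.92 × 851 × 0.005139 = 367.0 m³/day.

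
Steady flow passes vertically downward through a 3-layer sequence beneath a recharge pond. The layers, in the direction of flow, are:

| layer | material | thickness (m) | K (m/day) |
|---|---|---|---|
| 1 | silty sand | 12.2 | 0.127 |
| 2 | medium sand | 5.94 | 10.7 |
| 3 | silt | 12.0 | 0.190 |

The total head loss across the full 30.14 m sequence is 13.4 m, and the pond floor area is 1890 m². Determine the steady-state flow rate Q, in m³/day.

159

Flow is perpendicular to layering, so the layers act in series and the equivalent K is the thickness-weighted harmonic mean.
Total thickness L = 12.2 + 5.94 + 12.0 = 30.14 m.
Σ(b_i/K_i) = 12.2/0.127 + 5.94/10.7 + 12.0/0.190 = 159.8 d.
K_eq = L / Σ(b_i/K_i) = 30.14 / 159.8 = 0.1886 m/day.
Q = K_eq · A · (Δh/L) = 0.1886 × 1890 × (13.4/30.14) = 158.5 m³/day.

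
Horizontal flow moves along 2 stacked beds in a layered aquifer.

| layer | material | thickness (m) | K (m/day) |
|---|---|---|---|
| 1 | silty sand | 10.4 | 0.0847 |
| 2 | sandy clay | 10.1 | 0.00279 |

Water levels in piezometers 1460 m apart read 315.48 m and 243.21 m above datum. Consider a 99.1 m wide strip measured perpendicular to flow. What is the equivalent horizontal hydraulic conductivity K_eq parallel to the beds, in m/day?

Flow is parallel to layering, so each bed carries its own Darcy discharge and the transmissivities add.
Σ(K_i·b_i) = 0.0847×10.4 + 0.00279×10.1 = 0.9091 m²/day.
Total thickness b = 20.50 m, so K_eq = Σ(K_i·b_i)/b = 0.04434 m/day.

0.0443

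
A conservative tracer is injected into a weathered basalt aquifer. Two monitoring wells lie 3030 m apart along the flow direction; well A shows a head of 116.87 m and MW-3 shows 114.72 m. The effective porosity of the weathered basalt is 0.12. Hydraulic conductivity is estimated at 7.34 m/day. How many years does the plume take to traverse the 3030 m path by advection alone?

Hydraulic gradient i = (116.87 − 114.72) / 3030 = 2.15 / 3030 = 0.0007096.
Darcy flux q = K · i = 7.340 × 0.0007096 = 0.005208 m/day.
Seepage velocity v = q / n_e = 0.005208 / 0.12 = 0.04340 m/day.
Travel time t = L / v = 3030 / 0.04340 = 69812 days = 191.1 years.

191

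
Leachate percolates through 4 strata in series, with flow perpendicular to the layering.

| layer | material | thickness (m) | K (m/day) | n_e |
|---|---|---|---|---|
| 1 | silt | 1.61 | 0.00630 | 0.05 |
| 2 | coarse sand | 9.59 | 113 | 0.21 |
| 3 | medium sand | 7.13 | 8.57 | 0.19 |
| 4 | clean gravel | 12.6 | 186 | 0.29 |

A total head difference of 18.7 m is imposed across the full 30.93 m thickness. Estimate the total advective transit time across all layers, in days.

With flow normal to the layers, continuity requires the same specific discharge q through every layer.
Σ(b_i/K_i) = 1.61/0.00630 + 9.59/113 + 7.13/8.57 + 12.6/186 = 256.5 d.
q = Δh / Σ(b_i/K_i) = 18.7 / 256.5 = 0.07289 m/day.
In each layer the seepage velocity is v_i = q/n_i, so the layer transit time is t_i = b_i·n_i / q:
  layer 1 (silt): t_1 = 1.61 × 0.05 / 0.07289 = 1.104 d
  layer 2 (coarse sand): t_2 = 9.59 × 0.21 / 0.07289 = 27.63 d
  layer 3 (medium sand): t_3 = 7.13 × 0.19 / 0.07289 = 18.58 d
  layer 4 (clean gravel): t_4 = 12.6 × 0.29 / 0.07289 = 50.13 d
Total t = Σ t_i = 97.45 days.

97.4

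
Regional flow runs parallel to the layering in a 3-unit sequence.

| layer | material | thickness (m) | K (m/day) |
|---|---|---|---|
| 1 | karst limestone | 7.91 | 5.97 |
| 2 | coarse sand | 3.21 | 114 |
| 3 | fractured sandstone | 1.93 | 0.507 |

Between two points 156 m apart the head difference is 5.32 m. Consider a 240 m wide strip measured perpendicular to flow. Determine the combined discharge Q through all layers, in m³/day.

Flow is parallel to layering, so each bed carries its own Darcy discharge and the transmissivities add.
Σ(K_i·b_i) = 5.97×7.91 + 114×3.21 + 0.507×1.93 = 414.1 m²/day.
Hydraulic gradient i = Δh / L = 5.32 / 156 = 0.03410.
Q = Σ(K_i·b_i) · W · i = 414.1 × 240 × 0.03410 = 3390 m³/day.

3390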